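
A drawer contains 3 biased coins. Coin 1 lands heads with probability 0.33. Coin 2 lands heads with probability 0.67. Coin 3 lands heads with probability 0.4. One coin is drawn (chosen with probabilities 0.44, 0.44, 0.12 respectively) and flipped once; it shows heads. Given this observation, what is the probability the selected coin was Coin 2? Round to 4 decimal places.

Posterior probability ≈ 0.6041

P(heads|C1) = 0.33; P(heads|C2) = 0.67; P(heads|C3) = 0.4.
Prior × likelihood for each source: 0.44·0.33=0.1452, 0.44·0.67=0.2948, 0.12·0.4=0.04800. Summing gives P(heads) = 0.48800.
P(Coin 2 | heads) = 0.2948 / 0.48800 = 0.6041.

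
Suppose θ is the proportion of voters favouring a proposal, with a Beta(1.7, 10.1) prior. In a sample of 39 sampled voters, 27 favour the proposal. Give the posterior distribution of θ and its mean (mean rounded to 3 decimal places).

Posterior: Beta(28.7, 22.1); mean ≈ 0.565

Observing 27 successes and 12 failures updates Beta(1.7, 10.1) by adding the success and failure counts to the two shape parameters: α = 1.7+27 = 28.7, β = 10.1+12 = 22.1.
E[θ | data] = 28.7/(28.7+22.1) = 0.565.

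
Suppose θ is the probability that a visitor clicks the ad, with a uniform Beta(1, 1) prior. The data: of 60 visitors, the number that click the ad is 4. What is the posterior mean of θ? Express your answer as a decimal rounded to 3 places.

Posterior mean ≈ 0.081

Observing 4 successes and 56 failures updates Beta(1, 1) by adding the success and failure counts to the two shape parameters: α = 1+4 = 5, β = 1+56 = 57.
E[θ | data] = 5/(5+57) = 0.081.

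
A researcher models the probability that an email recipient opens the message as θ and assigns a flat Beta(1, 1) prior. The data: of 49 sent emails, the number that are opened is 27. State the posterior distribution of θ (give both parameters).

Posterior: Beta(28, 23)

Observing 27 successes and 22 failures updates Beta(1, 1) by adding the success and failure counts to the two shape parameters: α = 1+27 = 28, β = 1+22 = 23.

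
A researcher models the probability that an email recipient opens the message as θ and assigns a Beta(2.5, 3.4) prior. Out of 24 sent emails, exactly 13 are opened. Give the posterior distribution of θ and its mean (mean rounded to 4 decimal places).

The binomial likelihood is conjugate to the Beta prior: with 13 successes and 11 failures, the posterior is Beta(2.5+13, 3.4+11) = Beta(15.5, 14.4).
Posterior mean = α/(α+β) = 15.5/29.9 = 0.5184.

Posterior: Beta(15.5, 14.4); mean ≈ 0.5184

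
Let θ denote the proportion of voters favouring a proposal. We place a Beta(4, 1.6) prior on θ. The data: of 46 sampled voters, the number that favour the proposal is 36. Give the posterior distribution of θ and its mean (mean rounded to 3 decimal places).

Observing 36 successes and 10 failures updates Beta(4, 1.6) by adding the success and failure counts to the two shape parameters: α = 4+36 = 40, β = 1.6+10 = 11.6.
Posterior mean = α/(α+β) = 40/51.6 = 0.775.

Posterior: Beta(40, 11.6); mean ≈ 0.775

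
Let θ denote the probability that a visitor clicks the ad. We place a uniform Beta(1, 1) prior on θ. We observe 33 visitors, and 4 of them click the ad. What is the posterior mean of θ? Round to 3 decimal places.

Posterior mean ≈ 0.143

The binomial likelihood is conjugate to the Beta prior: with 4 successes and 29 failures, the posterior is Beta(1+4, 1+29) = Beta(5, 30).
E[θ | data] = 5/(5+30) = 0.143.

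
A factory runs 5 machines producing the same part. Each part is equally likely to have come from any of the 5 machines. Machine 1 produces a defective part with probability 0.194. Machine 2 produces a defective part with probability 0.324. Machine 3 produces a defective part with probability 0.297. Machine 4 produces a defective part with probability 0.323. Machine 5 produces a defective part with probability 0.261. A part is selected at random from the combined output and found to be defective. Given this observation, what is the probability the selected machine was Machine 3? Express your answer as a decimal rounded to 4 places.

Posterior probability ≈ 0.2123

P(defective|M1) = 0.194; P(defective|M2) = 0.324; P(defective|M3) = 0.297; P(defective|M4) = 0.323; P(defective|M5) = 0.261.
Prior × likelihood for each source: 0.2·0.194=0.03880, 0.2·0.324=0.06480, 0.2·0.297=0.05940, 0.2·0.323=0.06460, 0.2·0.261=0.05220. Summing gives P(defective) = 0.27980.
P(Machine 3 | defective) = 0.05940 / 0.27980 = 0.2123.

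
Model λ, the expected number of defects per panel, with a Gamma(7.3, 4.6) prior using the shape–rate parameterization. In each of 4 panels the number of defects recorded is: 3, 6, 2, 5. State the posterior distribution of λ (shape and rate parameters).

Posterior: Gamma(shape=23.3, rate=8.6)

Total count ∑xᵢ = 16 over n = 4 panels.
Gamma is conjugate to the Poisson likelihood: posterior is Gamma(shape = 7.3+16 = 23.3, rate = 4.6+4 = 8.6).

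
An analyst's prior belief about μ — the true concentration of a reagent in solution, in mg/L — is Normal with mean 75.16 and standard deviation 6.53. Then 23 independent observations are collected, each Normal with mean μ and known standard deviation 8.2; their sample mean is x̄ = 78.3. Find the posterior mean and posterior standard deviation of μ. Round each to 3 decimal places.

Posterior mean ≈ 78.099; posterior SD ≈ 1.654

With known σ, the Normal prior is conjugate. Weight on the data is w = (n/σ²)/(n/σ² + 1/τ₀²) = 0.342058/(0.342058+0.0234517) = 0.93584.
Posterior mean = w·x̄ + (1−w)·μ₀ = 0.93584·78.3 + 0.064161·75.16 = 78.099. Posterior variance = 1/(0.342058+0.0234517) = 2.73590, so SD = 1.654.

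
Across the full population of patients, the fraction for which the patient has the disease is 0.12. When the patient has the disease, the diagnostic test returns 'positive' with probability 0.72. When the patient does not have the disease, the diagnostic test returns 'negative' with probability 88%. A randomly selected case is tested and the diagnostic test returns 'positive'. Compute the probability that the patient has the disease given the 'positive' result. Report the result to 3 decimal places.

Let H be the event that the patient has the disease. P(H) = 0.12, so P(¬H) = 0.88. With E the 'positive' result, P(E|H) = 0.72 and P(E|¬H) = 0.12.
P(E) = 0.72·0.12 + 0.12·0.88 = 0.086400 + 0.10560 = 0.19200.
By Bayes' theorem, P(H|E) = 0.086400 / 0.19200 = 0.450.

P(H | E) ≈ 0.450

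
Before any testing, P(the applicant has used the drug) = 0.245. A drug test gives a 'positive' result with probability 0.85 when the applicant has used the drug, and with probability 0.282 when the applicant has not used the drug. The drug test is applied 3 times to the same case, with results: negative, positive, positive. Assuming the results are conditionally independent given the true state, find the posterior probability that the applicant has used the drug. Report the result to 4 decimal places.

Posterior P(H) ≈ 0.3812

With H the event that the applicant has used the drug, the joint likelihood of the observed sequence is P(data|H) = 0.15·0.85·0.85 = 0.10837 and P(data|¬H) = 0.718·0.282·0.282 = 0.057098.
Bayes: P(H|data) = 0.245·0.10837 / (0.245·0.10837 + 0.755·0.057098) = 0.026552/0.069661 = 0.3812.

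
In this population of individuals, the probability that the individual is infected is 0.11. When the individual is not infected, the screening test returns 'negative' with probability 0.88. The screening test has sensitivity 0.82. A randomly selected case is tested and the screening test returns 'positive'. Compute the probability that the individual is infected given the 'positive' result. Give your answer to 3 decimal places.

Let H be the event that the individual is infected. P(H) = 0.11, so P(¬H) = 0.89. With E the 'positive' result, P(E|H) = 0.82 and P(E|¬H) = 0.12.
P(E) = 0.82·0.11 + 0.12·0.89 = 0.090200 + 0.10680 = 0.19700.
By Bayes' theorem, P(H|E) = 0.090200 / 0.19700 = 0.458.

P(H | E) ≈ 0.458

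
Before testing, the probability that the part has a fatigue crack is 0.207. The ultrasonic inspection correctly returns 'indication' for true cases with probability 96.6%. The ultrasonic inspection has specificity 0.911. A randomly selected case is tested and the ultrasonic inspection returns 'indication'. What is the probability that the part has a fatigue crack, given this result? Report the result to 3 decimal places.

P(H | E) ≈ 0.739

Write H for 'the part has a fatigue crack'. Prior odds H:¬H = 0.207/0.793 = 0.26103. For the 'indication' outcome, the likelihood ratio is 0.966/0.089 = 10.854.
Posterior odds = 0.26103 × 10.854 = 2.8332, so P(H|E) = 2.8332/(1+2.8332) = 0.739.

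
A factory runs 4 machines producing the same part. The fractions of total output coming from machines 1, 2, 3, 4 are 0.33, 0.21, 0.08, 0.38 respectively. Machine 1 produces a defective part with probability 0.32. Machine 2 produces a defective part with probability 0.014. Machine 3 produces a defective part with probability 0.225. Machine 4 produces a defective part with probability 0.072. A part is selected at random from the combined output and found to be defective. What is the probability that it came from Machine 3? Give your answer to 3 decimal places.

Posterior probability ≈ 0.117

Tabulate prior·likelihood by source: [1] prior 0.33, lik 0.32, product 0.1056; [2] prior 0.21, lik 0.014, product 0.002940; [3] prior 0.08, lik 0.225, product 0.01800; [4] prior 0.38, lik 0.072, product 0.02736.
Normalizing constant = 0.15390; the posterior for Machine 3 is its product over the sum, 0.01800/0.15390 = 0.117.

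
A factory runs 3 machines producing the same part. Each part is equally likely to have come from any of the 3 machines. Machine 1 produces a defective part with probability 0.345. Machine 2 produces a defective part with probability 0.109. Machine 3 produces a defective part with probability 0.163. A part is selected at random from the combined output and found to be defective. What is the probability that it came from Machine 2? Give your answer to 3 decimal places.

Posterior probability ≈ 0.177

Tabulate prior·likelihood by source: [1] prior 0.333333, lik 0.345, product 0.1150; [2] prior 0.333333, lik 0.109, product 0.03633; [3] prior 0.333333, lik 0.163, product 0.05433.
Normalizing constant = 0.20567; the posterior for Machine 2 is its product over the sum, 0.03633/0.20567 = 0.177.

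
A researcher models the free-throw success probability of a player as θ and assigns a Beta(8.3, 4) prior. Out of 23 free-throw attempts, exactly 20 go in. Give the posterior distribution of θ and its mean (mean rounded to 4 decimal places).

Observing 20 successes and 3 failures updates Beta(8.3, 4) by adding the success and failure counts to the two shape parameters: α = 8.3+20 = 28.3, β = 4+3 = 7.
Posterior mean = α/(α+β) = 28.3/35.3 = 0.8017.

Posterior: Beta(28.3, 7); mean ≈ 0.8017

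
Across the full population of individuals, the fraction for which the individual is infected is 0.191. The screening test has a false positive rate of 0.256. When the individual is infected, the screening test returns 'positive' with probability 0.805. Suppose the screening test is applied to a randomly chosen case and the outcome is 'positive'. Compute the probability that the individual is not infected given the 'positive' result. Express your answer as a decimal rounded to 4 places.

P(¬H | E) ≈ 0.5739

Write H for 'the individual is infected'. Prior odds H:¬H = 0.191/0.809 = 0.23609. For the 'positive' outcome, the likelihood ratio is 0.805/0.256 = 3.1445.
Posterior odds = 0.23609 × 3.1445 = 0.74240, so P(H|E) = 0.74240/(1+0.74240) = 0.4261. Then P(¬H|E) = 1 − 0.4261 = 0.5739.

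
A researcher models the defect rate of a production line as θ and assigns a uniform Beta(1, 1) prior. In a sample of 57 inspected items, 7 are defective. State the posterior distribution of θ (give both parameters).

The binomial likelihood is conjugate to the Beta prior: with 7 successes and 50 failures, the posterior is Beta(1+7, 1+50) = Beta(8, 51).

Posterior: Beta(8, 51)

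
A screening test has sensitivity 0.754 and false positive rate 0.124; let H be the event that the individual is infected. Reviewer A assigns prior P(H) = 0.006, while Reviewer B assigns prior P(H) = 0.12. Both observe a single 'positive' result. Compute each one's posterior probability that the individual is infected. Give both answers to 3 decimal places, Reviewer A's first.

P('+'|H) = 0.754, P('+'|¬H) = 0.124.
Reviewer A: numerator 0.754·0.006 = 0.0045240; evidence = 0.0045240+0.124·0.994 = 0.12778; posterior = 0.035.
Reviewer B: numerator 0.754·0.12 = 0.090480; evidence = 0.090480+0.124·0.88 = 0.19960; posterior = 0.453.

Reviewer A: 0.035; Reviewer B: 0.453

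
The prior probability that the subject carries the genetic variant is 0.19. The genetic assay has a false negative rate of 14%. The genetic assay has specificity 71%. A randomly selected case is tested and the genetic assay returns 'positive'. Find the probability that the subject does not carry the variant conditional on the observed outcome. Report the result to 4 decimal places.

P(¬H | E) ≈ 0.5898

Let H be the event that the subject carries the genetic variant. P(H) = 0.19, so P(¬H) = 0.81. With E the 'positive' result, P(E|H) = 0.86 and P(E|¬H) = 0.29.
P(E) = 0.86·0.19 + 0.29·0.81 = 0.16340 + 0.23490 = 0.39830.
By Bayes' theorem, P(H|E) = 0.16340 / 0.39830 = 0.4102. Hence P(¬H|E) = 1 − 0.4102 = 0.5898.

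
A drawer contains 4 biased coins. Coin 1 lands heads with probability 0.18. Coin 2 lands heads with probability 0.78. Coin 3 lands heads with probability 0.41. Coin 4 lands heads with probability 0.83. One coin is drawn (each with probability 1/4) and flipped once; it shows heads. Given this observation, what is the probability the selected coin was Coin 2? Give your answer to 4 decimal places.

Posterior probability ≈ 0.3545

Tabulate prior·likelihood by source: [1] prior 0.25, lik 0.18, product 0.04500; [2] prior 0.25, lik 0.78, product 0.1950; [3] prior 0.25, lik 0.41, product 0.1025; [4] prior 0.25, lik 0.83, product 0.2075.
Normalizing constant = 0.55000; the posterior for Coin 2 is its product over the sum, 0.1950/0.55000 = 0.3545.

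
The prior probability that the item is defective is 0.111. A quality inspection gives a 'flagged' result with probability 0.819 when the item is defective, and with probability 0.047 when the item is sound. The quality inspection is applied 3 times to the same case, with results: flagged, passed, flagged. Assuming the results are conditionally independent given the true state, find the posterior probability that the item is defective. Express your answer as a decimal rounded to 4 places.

Posterior P(H) ≈ 0.8781

With H the event that the item is defective, the joint likelihood of the observed sequence is P(data|H) = 0.819·0.181·0.819 = 0.12141 and P(data|¬H) = 0.047·0.953·0.047 = 0.0021052.
Bayes: P(H|data) = 0.111·0.12141 / (0.111·0.12141 + 0.889·0.0021052) = 0.013476/0.015348 = 0.8781.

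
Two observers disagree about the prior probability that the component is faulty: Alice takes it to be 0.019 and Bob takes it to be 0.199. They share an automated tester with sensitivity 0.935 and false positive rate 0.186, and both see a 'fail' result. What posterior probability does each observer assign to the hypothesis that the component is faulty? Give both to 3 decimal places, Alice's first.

Alice: 0.089; Bob: 0.555

P('+'|H) = 0.935, P('+'|¬H) = 0.186.
Alice: numerator 0.935·0.019 = 0.017765; evidence = 0.017765+0.186·0.981 = 0.20023; posterior = 0.089.
Bob: numerator 0.935·0.199 = 0.18607; evidence = 0.18607+0.186·0.801 = 0.33505; posterior = 0.555.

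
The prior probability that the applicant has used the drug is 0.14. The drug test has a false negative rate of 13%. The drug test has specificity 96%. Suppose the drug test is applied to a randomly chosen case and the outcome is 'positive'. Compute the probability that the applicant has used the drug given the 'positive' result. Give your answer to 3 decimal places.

Write H for 'the applicant has used the drug'. Prior odds H:¬H = 0.14/0.86 = 0.16279. For the 'positive' outcome, the likelihood ratio is 0.87/0.04 = 21.750.
Posterior odds = 0.16279 × 21.750 = 3.5407, so P(H|E) = 3.5407/(1+3.5407) = 0.780.

P(H | E) ≈ 0.780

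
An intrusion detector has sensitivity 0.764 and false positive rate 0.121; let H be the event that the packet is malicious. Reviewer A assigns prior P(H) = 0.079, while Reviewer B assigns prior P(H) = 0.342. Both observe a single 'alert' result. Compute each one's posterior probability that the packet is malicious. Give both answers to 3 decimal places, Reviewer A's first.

The likelihood ratio for an 'alert' result is 0.764/0.121 = 6.3140.
Reviewer A: prior odds 0.079/0.921 = 0.085776; posterior odds 0.54160; posterior probability 0.351.
Reviewer B: prior odds 0.342/0.658 = 0.51976; posterior odds 3.2818; posterior probability 0.766.

Reviewer A: 0.351; Reviewer B: 0.766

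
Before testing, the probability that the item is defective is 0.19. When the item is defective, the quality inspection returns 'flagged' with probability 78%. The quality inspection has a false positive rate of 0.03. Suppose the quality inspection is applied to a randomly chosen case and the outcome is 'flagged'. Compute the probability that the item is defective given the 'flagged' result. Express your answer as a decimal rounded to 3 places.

Write H for 'the item is defective'. Prior odds H:¬H = 0.19/0.81 = 0.23457. For the 'flagged' outcome, the likelihood ratio is 0.78/0.03 = 26.000.
Posterior odds = 0.23457 × 26.000 = 6.0988, so P(H|E) = 6.0988/(1+6.0988) = 0.859.

P(H | E) ≈ 0.859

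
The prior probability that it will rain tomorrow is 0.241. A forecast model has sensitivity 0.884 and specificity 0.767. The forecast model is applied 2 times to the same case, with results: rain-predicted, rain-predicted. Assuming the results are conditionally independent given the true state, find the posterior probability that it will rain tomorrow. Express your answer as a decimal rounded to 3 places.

With H the event that it will rain tomorrow, the joint likelihood of the observed sequence is P(data|H) = 0.884·0.884 = 0.78146 and P(data|¬H) = 0.233·0.233 = 0.054289.
Bayes: P(H|data) = 0.241·0.78146 / (0.241·0.78146 + 0.759·0.054289) = 0.18833/0.22954 = 0.8205.

Posterior P(H) ≈ 0.820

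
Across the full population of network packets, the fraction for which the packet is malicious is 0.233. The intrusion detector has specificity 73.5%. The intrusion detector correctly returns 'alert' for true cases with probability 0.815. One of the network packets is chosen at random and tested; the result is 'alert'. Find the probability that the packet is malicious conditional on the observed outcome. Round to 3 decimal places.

Let H be the event that the packet is malicious. P(H) = 0.233, so P(¬H) = 0.767. With E the 'alert' result, P(E|H) = 0.815 and P(E|¬H) = 0.265.
P(E) = 0.815·0.233 + 0.265·0.767 = 0.18990 + 0.20326 = 0.39315.
By Bayes' theorem, P(H|E) = 0.18990 / 0.39315 = 0.483.

P(H | E) ≈ 0.483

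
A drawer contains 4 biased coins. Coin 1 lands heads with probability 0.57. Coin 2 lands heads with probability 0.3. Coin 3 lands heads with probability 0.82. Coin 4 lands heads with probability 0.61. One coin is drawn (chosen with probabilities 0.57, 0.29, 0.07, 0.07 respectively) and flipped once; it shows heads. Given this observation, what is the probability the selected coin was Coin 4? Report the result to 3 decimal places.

Tabulate prior·likelihood by source: [1] prior 0.57, lik 0.57, product 0.3249; [2] prior 0.29, lik 0.3, product 0.08700; [3] prior 0.07, lik 0.82, product 0.05740; [4] prior 0.07, lik 0.61, product 0.04270.
Normalizing constant = 0.51200; the posterior for Coin 4 is its product over the sum, 0.04270/0.51200 = 0.083.

Posterior probability ≈ 0.083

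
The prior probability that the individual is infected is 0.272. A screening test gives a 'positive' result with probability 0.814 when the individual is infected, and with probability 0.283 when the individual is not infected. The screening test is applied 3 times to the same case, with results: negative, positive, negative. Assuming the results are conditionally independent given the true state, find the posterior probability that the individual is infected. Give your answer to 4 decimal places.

Posterior P(H) ≈ 0.0674

Let H be the event that the individual is infected; start with P(H) = 0.272. P('positive'|H) = 0.814, P('positive'|¬H) = 0.283.
Update on result 1 ('negative'): P(H) ← 0.186·0.2720 / (0.186·0.2720 + 0.717·0.7280) = 0.050592/0.57257 = 0.0884.
Update on result 2 ('positive'): P(H) ← 0.814·0.0884 / (0.814·0.0884 + 0.283·0.9116) = 0.071925/0.32992 = 0.2180.
Update on result 3 ('negative'): P(H) ← 0.186·0.2180 / (0.186·0.2180 + 0.717·0.7820) = 0.040549/0.60124 = 0.0674.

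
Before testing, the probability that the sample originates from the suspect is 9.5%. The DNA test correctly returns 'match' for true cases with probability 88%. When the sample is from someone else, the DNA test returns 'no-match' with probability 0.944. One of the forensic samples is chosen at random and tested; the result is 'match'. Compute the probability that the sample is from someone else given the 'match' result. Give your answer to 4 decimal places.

P(¬H | E) ≈ 0.3774

Write H for 'the sample originates from the suspect'. Prior odds H:¬H = 0.095/0.905 = 0.10497. For the 'match' outcome, the likelihood ratio is 0.88/0.056 = 15.714.
Posterior odds = 0.10497 × 15.714 = 1.6496, so P(H|E) = 1.6496/(1+1.6496) = 0.6226. Then P(¬H|E) = 1 − 0.6226 = 0.3774.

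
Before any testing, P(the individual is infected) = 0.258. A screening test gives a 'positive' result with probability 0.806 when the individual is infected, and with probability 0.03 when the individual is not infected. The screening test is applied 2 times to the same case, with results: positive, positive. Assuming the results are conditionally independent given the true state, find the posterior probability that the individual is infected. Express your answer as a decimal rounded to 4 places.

Posterior P(H) ≈ 0.9960

With H the event that the individual is infected, the joint likelihood of the observed sequence is P(data|H) = 0.806·0.806 = 0.64964 and P(data|¬H) = 0.03·0.03 = 0.00090000.
Bayes: P(H|data) = 0.258·0.64964 / (0.258·0.64964 + 0.742·0.00090000) = 0.16761/0.16827 = 0.9960.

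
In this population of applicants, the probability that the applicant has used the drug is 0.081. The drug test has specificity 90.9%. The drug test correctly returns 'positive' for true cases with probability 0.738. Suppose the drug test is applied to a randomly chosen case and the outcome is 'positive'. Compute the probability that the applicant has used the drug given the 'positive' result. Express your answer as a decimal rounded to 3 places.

P(H | E) ≈ 0.417

Write H for 'the applicant has used the drug'. Prior odds H:¬H = 0.081/0.919 = 0.088139. For the 'positive' outcome, the likelihood ratio is 0.738/0.091 = 8.1099.
Posterior odds = 0.088139 × 8.1099 = 0.71480, so P(H|E) = 0.71480/(1+0.71480) = 0.417.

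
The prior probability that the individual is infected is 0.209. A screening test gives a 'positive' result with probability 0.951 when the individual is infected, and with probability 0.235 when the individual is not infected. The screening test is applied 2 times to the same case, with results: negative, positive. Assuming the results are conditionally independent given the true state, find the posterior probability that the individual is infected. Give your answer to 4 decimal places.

Posterior P(H) ≈ 0.0641

Let H be the event that the individual is infected; start with P(H) = 0.209. P('positive'|H) = 0.951, P('positive'|¬H) = 0.235.
Update on result 1 ('negative'): P(H) ← 0.049·0.2090 / (0.049·0.2090 + 0.765·0.7910) = 0.010241/0.61536 = 0.0166.
Update on result 2 ('positive'): P(H) ← 0.951·0.0166 / (0.951·0.0166 + 0.235·0.9834) = 0.015827/0.24692 = 0.0641.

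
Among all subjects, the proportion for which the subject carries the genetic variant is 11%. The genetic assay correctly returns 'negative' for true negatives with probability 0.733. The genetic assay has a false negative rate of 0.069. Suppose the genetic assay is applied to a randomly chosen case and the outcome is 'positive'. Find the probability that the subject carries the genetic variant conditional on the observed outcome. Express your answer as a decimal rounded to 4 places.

Write H for 'the subject carries the genetic variant'. Prior odds H:¬H = 0.11/0.89 = 0.12360. For the 'positive' outcome, the likelihood ratio is 0.931/0.267 = 3.4869.
Posterior odds = 0.12360 × 3.4869 = 0.43096, so P(H|E) = 0.43096/(1+0.43096) = 0.3012.

P(H | E) ≈ 0.3012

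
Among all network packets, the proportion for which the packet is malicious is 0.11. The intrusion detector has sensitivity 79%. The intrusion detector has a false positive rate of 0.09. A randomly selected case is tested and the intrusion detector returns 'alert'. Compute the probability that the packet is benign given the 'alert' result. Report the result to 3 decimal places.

Write H for 'the packet is malicious'. Prior odds H:¬H = 0.11/0.89 = 0.12360. For the 'alert' outcome, the likelihood ratio is 0.79/0.09 = 8.7778.
Posterior odds = 0.12360 × 8.7778 = 1.0849, so P(H|E) = 1.0849/(1+1.0849) = 0.520. Then P(¬H|E) = 1 − 0.520 = 0.480.

P(¬H | E) ≈ 0.480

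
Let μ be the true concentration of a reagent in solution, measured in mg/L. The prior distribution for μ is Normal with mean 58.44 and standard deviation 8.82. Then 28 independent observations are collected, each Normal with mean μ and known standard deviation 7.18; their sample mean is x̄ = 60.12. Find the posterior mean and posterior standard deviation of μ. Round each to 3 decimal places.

With known σ, the Normal prior is conjugate. Weight on the data is w = (n/σ²)/(n/σ² + 1/τ₀²) = 0.543137/(0.543137+0.0128547) = 0.97688.
Posterior mean = w·x̄ + (1−w)·μ₀ = 0.97688·60.12 + 0.023120·58.44 = 60.081. Posterior variance = 1/(0.543137+0.0128547) = 1.79859, so SD = 1.341.

Posterior mean ≈ 60.081; posterior SD ≈ 1.341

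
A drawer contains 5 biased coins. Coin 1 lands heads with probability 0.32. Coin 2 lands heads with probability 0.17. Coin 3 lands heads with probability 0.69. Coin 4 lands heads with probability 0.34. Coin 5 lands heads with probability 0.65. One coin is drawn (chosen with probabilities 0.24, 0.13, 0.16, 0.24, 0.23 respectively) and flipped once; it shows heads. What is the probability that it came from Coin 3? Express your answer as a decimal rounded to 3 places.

P(heads|C1) = 0.32; P(heads|C2) = 0.17; P(heads|C3) = 0.69; P(heads|C4) = 0.34; P(heads|C5) = 0.65.
Prior × likelihood for each source: 0.24·0.32=0.07680, 0.13·0.17=0.02210, 0.16·0.69=0.1104, 0.24·0.34=0.08160, 0.23·0.65=0.1495. Summing gives P(heads) = 0.44040.
P(Coin 3 | heads) = 0.1104 / 0.44040 = 0.251.

Posterior probability ≈ 0.251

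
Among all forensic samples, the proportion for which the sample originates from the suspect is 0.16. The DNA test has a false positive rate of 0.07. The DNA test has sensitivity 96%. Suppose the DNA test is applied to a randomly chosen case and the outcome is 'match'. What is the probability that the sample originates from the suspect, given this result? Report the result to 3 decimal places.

Write H for 'the sample originates from the suspect'. Prior odds H:¬H = 0.16/0.84 = 0.19048. For the 'match' outcome, the likelihood ratio is 0.96/0.07 = 13.714.
Posterior odds = 0.19048 × 13.714 = 2.6122, so P(H|E) = 2.6122/(1+2.6122) = 0.723.

P(H | E) ≈ 0.723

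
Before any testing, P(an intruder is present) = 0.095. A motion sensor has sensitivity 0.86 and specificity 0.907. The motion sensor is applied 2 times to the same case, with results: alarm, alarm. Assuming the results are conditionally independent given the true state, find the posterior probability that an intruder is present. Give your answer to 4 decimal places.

With H the event that an intruder is present, the joint likelihood of the observed sequence is P(data|H) = 0.86·0.86 = 0.73960 and P(data|¬H) = 0.093·0.093 = 0.0086490.
Bayes: P(H|data) = 0.095·0.73960 / (0.095·0.73960 + 0.905·0.0086490) = 0.070262/0.078089 = 0.8998.

Posterior P(H) ≈ 0.8998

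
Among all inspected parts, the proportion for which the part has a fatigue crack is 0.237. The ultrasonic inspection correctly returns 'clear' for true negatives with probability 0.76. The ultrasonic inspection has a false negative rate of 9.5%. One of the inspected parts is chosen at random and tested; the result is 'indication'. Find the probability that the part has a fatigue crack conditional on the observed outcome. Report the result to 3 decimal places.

P(H | E) ≈ 0.539

Write H for 'the part has a fatigue crack'. Prior odds H:¬H = 0.237/0.763 = 0.31062. For the 'indication' outcome, the likelihood ratio is 0.905/0.24 = 3.7708.
Posterior odds = 0.31062 × 3.7708 = 1.1713, so P(H|E) = 1.1713/(1+1.1713) = 0.539.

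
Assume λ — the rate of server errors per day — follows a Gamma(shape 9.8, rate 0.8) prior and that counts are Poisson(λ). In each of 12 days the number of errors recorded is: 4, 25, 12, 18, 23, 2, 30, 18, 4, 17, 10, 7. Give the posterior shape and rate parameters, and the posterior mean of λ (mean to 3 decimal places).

Posterior: Gamma(shape=179.8, rate=12.8); mean ≈ 14.047

The Poisson likelihood adds the total count to the shape and the number of exposure periods to the rate. Here ∑xᵢ = 170 and n = 12, so shape 9.8→179.8 and rate 0.8→12.8.
Posterior mean = shape/rate = 179.8/12.8 = 14.047.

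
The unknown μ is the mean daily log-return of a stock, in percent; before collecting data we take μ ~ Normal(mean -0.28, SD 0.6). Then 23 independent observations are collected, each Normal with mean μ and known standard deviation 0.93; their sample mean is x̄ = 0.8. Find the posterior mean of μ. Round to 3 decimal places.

With known σ, the Normal prior is conjugate. Weight on the data is w = (n/σ²)/(n/σ² + 1/τ₀²) = 26.5927/(26.5927+2.77778) = 0.90542.
Posterior mean = w·x̄ + (1−w)·μ₀ = 0.90542·0.8 + 0.094577·-0.28 = 0.698.

Posterior mean ≈ 0.698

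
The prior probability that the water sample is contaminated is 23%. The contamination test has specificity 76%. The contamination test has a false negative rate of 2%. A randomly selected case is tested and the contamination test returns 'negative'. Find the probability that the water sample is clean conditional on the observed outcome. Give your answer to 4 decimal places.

Write H for 'the water sample is contaminated'. Prior odds H:¬H = 0.23/0.77 = 0.29870. For the 'negative' outcome, the likelihood ratio is 0.02/0.76 = 0.026316.
Posterior odds = 0.29870 × 0.026316 = 0.0078606, so P(H|E) = 0.0078606/(1+0.0078606) = 0.0078. Then P(¬H|E) = 1 − 0.0078 = 0.9922.

P(¬H | E) ≈ 0.9922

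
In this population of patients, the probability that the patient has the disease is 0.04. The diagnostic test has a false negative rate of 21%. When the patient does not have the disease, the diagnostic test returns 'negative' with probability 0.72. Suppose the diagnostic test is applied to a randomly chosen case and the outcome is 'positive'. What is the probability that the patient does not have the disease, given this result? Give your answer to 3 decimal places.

P(¬H | E) ≈ 0.895

Let H be the event that the patient has the disease. P(H) = 0.04, so P(¬H) = 0.96. With E the 'positive' result, P(E|H) = 0.79 and P(E|¬H) = 0.28.
P(E) = 0.79·0.04 + 0.28·0.96 = 0.031600 + 0.26880 = 0.30040.
By Bayes' theorem, P(H|E) = 0.031600 / 0.30040 = 0.105. Hence P(¬H|E) = 1 − 0.105 = 0.895.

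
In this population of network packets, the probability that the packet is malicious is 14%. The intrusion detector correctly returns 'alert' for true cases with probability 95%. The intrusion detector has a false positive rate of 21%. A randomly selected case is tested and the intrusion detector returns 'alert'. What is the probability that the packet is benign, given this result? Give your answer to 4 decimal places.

Let H be the event that the packet is malicious. P(H) = 0.14, so P(¬H) = 0.86. With E the 'alert' result, P(E|H) = 0.95 and P(E|¬H) = 0.21.
P(E) = 0.95·0.14 + 0.21·0.86 = 0.13300 + 0.18060 = 0.31360.
By Bayes' theorem, P(H|E) = 0.13300 / 0.31360 = 0.4241. Hence P(¬H|E) = 1 − 0.4241 = 0.5759.

P(¬H | E) ≈ 0.5759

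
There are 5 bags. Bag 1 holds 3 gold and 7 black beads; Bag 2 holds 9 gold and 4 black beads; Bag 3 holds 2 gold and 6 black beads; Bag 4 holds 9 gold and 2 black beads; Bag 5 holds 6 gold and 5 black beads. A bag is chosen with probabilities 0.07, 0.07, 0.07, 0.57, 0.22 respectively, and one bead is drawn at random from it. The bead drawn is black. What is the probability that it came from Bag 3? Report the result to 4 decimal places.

P(black|Bag 1) = 0.7; P(black|Bag 2) = 0.3077; P(black|Bag 3) = 0.75; P(black|Bag 4) = 0.1818; P(black|Bag 5) = 0.4545.
Prior × likelihood for each source: 0.07·0.7=0.04900, 0.07·0.3077=0.02154, 0.07·0.75=0.05250, 0.57·0.1818=0.1036, 0.22·0.4545=0.1000. Summing gives P(black) = 0.32667.
P(Bag 3 | black) = 0.05250 / 0.32667 = 0.1607.

Posterior probability ≈ 0.1607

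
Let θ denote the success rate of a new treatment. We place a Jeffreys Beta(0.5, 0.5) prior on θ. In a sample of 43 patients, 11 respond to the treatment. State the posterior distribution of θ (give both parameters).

Posterior: Beta(11.5, 32.5)

Observing 11 successes and 32 failures updates Beta(0.5, 0.5) by adding the success and failure counts to the two shape parameters: α = 0.5+11 = 11.5, β = 0.5+32 = 32.5.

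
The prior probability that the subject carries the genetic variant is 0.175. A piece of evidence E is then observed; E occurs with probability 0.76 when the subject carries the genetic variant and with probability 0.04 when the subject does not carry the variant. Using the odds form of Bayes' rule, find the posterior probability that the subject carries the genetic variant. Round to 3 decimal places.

Posterior probability ≈ 0.801

Prior odds = 0.175/(1−0.175) = 0.21212.
Likelihood ratio for E = 0.76/0.04 = 19.000.
Posterior odds = prior odds × LR = 4.0303.
Posterior probability = odds/(1+odds) = 4.0303/5.0303 = 0.801.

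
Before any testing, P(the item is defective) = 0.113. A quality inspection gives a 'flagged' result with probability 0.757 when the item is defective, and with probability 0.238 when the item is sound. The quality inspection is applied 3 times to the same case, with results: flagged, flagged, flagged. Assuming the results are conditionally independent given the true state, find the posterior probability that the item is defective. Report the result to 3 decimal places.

With H the event that the item is defective, the joint likelihood of the observed sequence is P(data|H) = 0.757·0.757·0.757 = 0.43380 and P(data|¬H) = 0.238·0.238·0.238 = 0.013481.
Bayes: P(H|data) = 0.113·0.43380 / (0.113·0.43380 + 0.887·0.013481) = 0.049019/0.060977 = 0.8039.

Posterior P(H) ≈ 0.804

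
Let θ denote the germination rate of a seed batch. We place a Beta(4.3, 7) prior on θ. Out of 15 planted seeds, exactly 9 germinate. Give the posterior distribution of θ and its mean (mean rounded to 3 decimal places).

Posterior: Beta(13.3, 13); mean ≈ 0.506

The binomial likelihood is conjugate to the Beta prior: with 9 successes and 6 failures, the posterior is Beta(4.3+9, 7+6) = Beta(13.3, 13).
Posterior mean = α/(α+β) = 13.3/26.3 = 0.506.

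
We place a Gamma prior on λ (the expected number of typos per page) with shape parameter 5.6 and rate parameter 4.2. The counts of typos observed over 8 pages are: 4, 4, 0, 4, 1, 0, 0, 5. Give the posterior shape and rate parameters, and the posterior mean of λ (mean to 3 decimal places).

The Poisson likelihood adds the total count to the shape and the number of exposure periods to the rate. Here ∑xᵢ = 18 and n = 8, so shape 5.6→23.6 and rate 4.2→12.2.
Posterior mean = shape/rate = 23.6/12.2 = 1.934.

Posterior: Gamma(shape=23.6, rate=12.2); mean ≈ 1.934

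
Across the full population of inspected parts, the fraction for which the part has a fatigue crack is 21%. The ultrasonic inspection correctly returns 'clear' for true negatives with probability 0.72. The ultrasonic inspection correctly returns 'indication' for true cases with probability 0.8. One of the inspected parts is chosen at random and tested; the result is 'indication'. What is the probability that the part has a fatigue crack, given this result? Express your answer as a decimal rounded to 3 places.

Let H be the event that the part has a fatigue crack. P(H) = 0.21, so P(¬H) = 0.79. With E the 'indication' result, P(E|H) = 0.8 and P(E|¬H) = 0.28.
P(E) = 0.8·0.21 + 0.28·0.79 = 0.16800 + 0.22120 = 0.38920.
By Bayes' theorem, P(H|E) = 0.16800 / 0.38920 = 0.432.

P(H | E) ≈ 0.432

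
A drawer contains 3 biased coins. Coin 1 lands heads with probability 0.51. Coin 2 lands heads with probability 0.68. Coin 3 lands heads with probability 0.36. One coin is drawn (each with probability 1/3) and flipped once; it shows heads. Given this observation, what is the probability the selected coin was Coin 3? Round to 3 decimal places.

Posterior probability ≈ 0.232

P(heads|C1) = 0.51; P(heads|C2) = 0.68; P(heads|C3) = 0.36.
Prior × likelihood for each source: 0.333333·0.51=0.1700, 0.333333·0.68=0.2267, 0.333333·0.36=0.1200. Summing gives P(heads) = 0.51667.
P(Coin 3 | heads) = 0.1200 / 0.51667 = 0.232.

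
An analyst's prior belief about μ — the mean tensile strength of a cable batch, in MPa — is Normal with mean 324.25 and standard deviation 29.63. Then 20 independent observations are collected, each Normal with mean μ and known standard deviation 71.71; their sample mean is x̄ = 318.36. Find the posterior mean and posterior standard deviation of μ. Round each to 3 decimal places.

Posterior mean ≈ 319.694; posterior SD ≈ 14.102

With known σ, the Normal prior is conjugate. Weight on the data is w = (n/σ²)/(n/σ² + 1/τ₀²) = 0.00388929/(0.00388929+0.00113903) = 0.77348.
Posterior mean = w·x̄ + (1−w)·μ₀ = 0.77348·318.36 + 0.22652·324.25 = 319.694. Posterior variance = 1/(0.00388929+0.00113903) = 198.873, so SD = 14.102.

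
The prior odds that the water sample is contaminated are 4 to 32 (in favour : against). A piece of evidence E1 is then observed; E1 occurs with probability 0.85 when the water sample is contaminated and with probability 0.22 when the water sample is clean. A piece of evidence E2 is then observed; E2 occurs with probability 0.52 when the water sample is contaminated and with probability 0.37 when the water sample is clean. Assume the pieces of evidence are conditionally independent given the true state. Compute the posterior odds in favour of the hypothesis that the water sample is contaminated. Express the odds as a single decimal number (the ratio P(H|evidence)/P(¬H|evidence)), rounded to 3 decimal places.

Posterior odds ≈ 0.679

Prior odds = 4/32 = 0.12500. In log-odds, ln(0.12500) = -2.0794.
Add log likelihood ratios: ln(3.8636) + ln(1.4054) = 1.6919.
Posterior log-odds = -0.38751, so posterior odds = exp(-0.38751) = 0.67875.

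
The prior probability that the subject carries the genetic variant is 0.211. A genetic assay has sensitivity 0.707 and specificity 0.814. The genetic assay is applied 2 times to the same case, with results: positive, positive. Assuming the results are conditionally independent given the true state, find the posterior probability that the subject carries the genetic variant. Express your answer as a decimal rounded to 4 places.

Posterior P(H) ≈ 0.7944

With H the event that the subject carries the genetic variant, the joint likelihood of the observed sequence is P(data|H) = 0.707·0.707 = 0.49985 and P(data|¬H) = 0.186·0.186 = 0.034596.
Bayes: P(H|data) = 0.211·0.49985 / (0.211·0.49985 + 0.789·0.034596) = 0.10547/0.13276 = 0.7944.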